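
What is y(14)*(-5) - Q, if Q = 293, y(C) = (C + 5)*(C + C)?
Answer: -2953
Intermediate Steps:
y(C) = 2*C*(5 + C) (y(C) = (5 + C)*(2*C) = 2*C*(5 + C))
y(14)*(-5) - Q = (2*14*(5 + 14))*(-5) - 1*293 = (2*14*19)*(-5) - 293 = 532*(-5) - 293 = -2660 - 293 = -2953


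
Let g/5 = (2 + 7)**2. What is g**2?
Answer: 164025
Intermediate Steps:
g = 405 (g = 5*(2 + 7)**2 = 5*9**2 = 5*81 = 405)
g**2 = 405**2 = 164025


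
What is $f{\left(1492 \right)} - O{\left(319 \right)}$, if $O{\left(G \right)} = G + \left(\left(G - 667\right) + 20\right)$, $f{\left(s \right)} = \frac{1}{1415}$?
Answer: $\frac{12736}{1415} \approx 9.0007$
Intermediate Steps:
$f{\left(s \right)} = \frac{1}{1415}$
$O{\left(G \right)} = -647 + 2 G$ ($O{\left(G \right)} = G + \left(\left(-667 + G\right) + 20\right) = G + \left(-647 + G\right) = -647 + 2 G$)
$f{\left(1492 \right)} - O{\left(319 \right)} = \frac{1}{1415} - \left(-647 + 2 \cdot 319\right) = \frac{1}{1415} - \left(-647 + 638\right) = \frac{1}{1415} - -9 = \frac{1}{1415} + 9 = \frac{12736}{1415}$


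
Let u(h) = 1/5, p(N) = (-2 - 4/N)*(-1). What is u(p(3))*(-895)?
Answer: -179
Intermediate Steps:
p(N) = 2 + 4/N
u(h) = 1/5 (u(h) = 1*(1/5) = 1/5)
u(p(3))*(-895) = (1/5)*(-895) = -179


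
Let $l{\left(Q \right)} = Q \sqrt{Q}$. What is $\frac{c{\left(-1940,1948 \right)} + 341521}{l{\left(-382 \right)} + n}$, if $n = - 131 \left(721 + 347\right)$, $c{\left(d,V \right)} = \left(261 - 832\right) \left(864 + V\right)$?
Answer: $\frac{44215509987}{4907497858} - \frac{241449021 i \sqrt{382}}{9814995716} \approx 9.0098 - 0.4808 i$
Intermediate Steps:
$c{\left(d,V \right)} = -493344 - 571 V$ ($c{\left(d,V \right)} = - 571 \left(864 + V\right) = -493344 - 571 V$)
$n = -139908$ ($n = \left(-131\right) 1068 = -139908$)
$l{\left(Q \right)} = Q^{\frac{3}{2}}$
$\frac{c{\left(-1940,1948 \right)} + 341521}{l{\left(-382 \right)} + n} = \frac{\left(-493344 - 1112308\right) + 341521}{\left(-382\right)^{\frac{3}{2}} - 139908} = \frac{\left(-493344 - 1112308\right) + 341521}{- 382 i \sqrt{382} - 139908} = \frac{-1605652 + 341521}{-139908 - 382 i \sqrt{382}} = - \frac{1264131}{-139908 - 382 i \sqrt{382}}$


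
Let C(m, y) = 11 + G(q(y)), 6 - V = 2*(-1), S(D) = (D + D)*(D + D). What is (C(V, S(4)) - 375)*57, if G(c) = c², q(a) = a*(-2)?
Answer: 913140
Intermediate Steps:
S(D) = 4*D² (S(D) = (2*D)*(2*D) = 4*D²)
V = 8 (V = 6 - 2*(-1) = 6 - 1*(-2) = 6 + 2 = 8)
q(a) = -2*a
C(m, y) = 11 + 4*y² (C(m, y) = 11 + (-2*y)² = 11 + 4*y²)
(C(V, S(4)) - 375)*57 = ((11 + 4*(4*4²)²) - 375)*57 = ((11 + 4*(4*16)²) - 375)*57 = ((11 + 4*64²) - 375)*57 = ((11 + 4*4096) - 375)*57 = ((11 + 16384) - 375)*57 = (16395 - 375)*57 = 16020*57 = 913140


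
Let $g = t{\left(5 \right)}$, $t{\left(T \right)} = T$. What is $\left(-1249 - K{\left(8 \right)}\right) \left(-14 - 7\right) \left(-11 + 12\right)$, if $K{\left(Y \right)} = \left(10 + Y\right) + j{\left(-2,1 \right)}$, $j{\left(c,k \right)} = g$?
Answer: $26712$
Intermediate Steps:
$g = 5$
$j{\left(c,k \right)} = 5$
$K{\left(Y \right)} = 15 + Y$ ($K{\left(Y \right)} = \left(10 + Y\right) + 5 = 15 + Y$)
$\left(-1249 - K{\left(8 \right)}\right) \left(-14 - 7\right) \left(-11 + 12\right) = \left(-1249 - \left(15 + 8\right)\right) \left(-14 - 7\right) \left(-11 + 12\right) = \left(-1249 - 23\right) \left(\left(-21\right) 1\right) = \left(-1249 - 23\right) \left(-21\right) = \left(-1272\right) \left(-21\right) = 26712$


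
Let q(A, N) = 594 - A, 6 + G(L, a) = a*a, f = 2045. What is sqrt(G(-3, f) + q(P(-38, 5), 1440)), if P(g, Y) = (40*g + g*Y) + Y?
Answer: sqrt(4184318) ≈ 2045.6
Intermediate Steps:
G(L, a) = -6 + a**2 (G(L, a) = -6 + a*a = -6 + a**2)
P(g, Y) = Y + 40*g + Y*g (P(g, Y) = (40*g + Y*g) + Y = Y + 40*g + Y*g)
sqrt(G(-3, f) + q(P(-38, 5), 1440)) = sqrt((-6 + 2045**2) + (594 - (5 + 40*(-38) + 5*(-38)))) = sqrt((-6 + 4182025) + (594 - (5 - 1520 - 190))) = sqrt(4182019 + (594 - 1*(-1705))) = sqrt(4182019 + (594 + 1705)) = sqrt(4182019 + 2299) = sqrt(4184318)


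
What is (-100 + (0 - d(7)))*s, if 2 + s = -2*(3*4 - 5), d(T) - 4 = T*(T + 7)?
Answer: 3232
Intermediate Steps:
d(T) = 4 + T*(7 + T) (d(T) = 4 + T*(T + 7) = 4 + T*(7 + T))
s = -16 (s = -2 - 2*(3*4 - 5) = -2 - 2*(12 - 5) = -2 - 2*7 = -2 - 14 = -16)
(-100 + (0 - d(7)))*s = (-100 + (0 - (4 + 7² + 7*7)))*(-16) = (-100 + (0 - (4 + 49 + 49)))*(-16) = (-100 + (0 - 1*102))*(-16) = (-100 + (0 - 102))*(-16) = (-100 - 102)*(-16) = -202*(-16) = 3232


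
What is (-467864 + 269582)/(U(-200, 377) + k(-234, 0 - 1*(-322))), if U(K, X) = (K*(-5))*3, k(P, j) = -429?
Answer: -66094/857 ≈ -77.123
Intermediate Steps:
U(K, X) = -15*K (U(K, X) = -5*K*3 = -15*K)
(-467864 + 269582)/(U(-200, 377) + k(-234, 0 - 1*(-322))) = (-467864 + 269582)/(-15*(-200) - 429) = -198282/(3000 - 429) = -198282/2571 = -198282*1/2571 = -66094/857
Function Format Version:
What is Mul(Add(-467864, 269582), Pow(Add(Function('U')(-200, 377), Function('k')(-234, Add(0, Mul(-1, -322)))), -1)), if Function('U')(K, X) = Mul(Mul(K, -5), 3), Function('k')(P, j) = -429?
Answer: Rational(-66094, 857) ≈ -77.123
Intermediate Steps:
Function('U')(K, X) = Mul(-15, K) (Function('U')(K, X) = Mul(Mul(-5, K), 3) = Mul(-15, K))
Mul(Add(-467864, 269582), Pow(Add(Function('U')(-200, 377), Function('k')(-234, Add(0, Mul(-1, -322)))), -1)) = Mul(Add(-467864, 269582), Pow(Add(Mul(-15, -200), -429), -1)) = Mul(-198282, Pow(Add(3000, -429), -1)) = Mul(-198282, Pow(2571, -1)) = Mul(-198282, Rational(1, 2571)) = Rational(-66094, 857)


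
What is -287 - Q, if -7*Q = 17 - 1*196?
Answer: -2188/7 ≈ -312.57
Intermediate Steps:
Q = 179/7 (Q = -(17 - 1*196)/7 = -(17 - 196)/7 = -⅐*(-179) = 179/7 ≈ 25.571)
-287 - Q = -287 - 1*179/7 = -287 - 179/7 = -2188/7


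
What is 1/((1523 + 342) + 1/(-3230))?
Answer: 3230/6023949 ≈ 0.00053619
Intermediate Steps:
1/((1523 + 342) + 1/(-3230)) = 1/(1865 - 1/3230) = 1/(6023949/3230) = 3230/6023949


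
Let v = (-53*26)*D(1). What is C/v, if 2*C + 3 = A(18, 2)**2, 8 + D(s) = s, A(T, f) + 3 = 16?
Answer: 83/9646 ≈ 0.0086046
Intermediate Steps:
A(T, f) = 13 (A(T, f) = -3 + 16 = 13)
D(s) = -8 + s
C = 83 (C = -3/2 + (1/2)*13**2 = -3/2 + (1/2)*169 = -3/2 + 169/2 = 83)
v = 9646 (v = (-53*26)*(-8 + 1) = -1378*(-7) = 9646)
C/v = 83/9646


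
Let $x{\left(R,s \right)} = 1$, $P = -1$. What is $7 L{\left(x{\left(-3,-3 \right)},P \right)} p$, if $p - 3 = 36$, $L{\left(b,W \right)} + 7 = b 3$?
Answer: $-1092$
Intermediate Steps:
$L{\left(b,W \right)} = -7 + 3 b$ ($L{\left(b,W \right)} = -7 + b 3 = -7 + 3 b$)
$p = 39$ ($p = 3 + 36 = 39$)
$7 L{\left(x{\left(-3,-3 \right)},P \right)} p = 7 \left(-7 + 3 \cdot 1\right) 39 = 7 \left(-7 + 3\right) 39 = 7 \left(-4\right) 39 = \left(-28\right) 39 = -1092$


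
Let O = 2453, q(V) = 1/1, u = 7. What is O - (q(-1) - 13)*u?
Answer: 2537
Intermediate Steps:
q(V) = 1
O - (q(-1) - 13)*u = 2453 - (1 - 13)*7 = 2453 - (-12)*7 = 2453 - 1*(-84) = 2453 + 84 = 2537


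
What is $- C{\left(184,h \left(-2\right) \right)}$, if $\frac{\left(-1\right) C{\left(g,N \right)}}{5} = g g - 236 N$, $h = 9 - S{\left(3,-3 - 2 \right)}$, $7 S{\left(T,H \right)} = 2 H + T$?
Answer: $192880$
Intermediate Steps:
$S{\left(T,H \right)} = \frac{T}{7} + \frac{2 H}{7}$ ($S{\left(T,H \right)} = \frac{2 H + T}{7} = \frac{T + 2 H}{7} = \frac{T}{7} + \frac{2 H}{7}$)
$h = 10$ ($h = 9 - \left(\frac{1}{7} \cdot 3 + \frac{2 \left(-3 - 2\right)}{7}\right) = 9 - \left(\frac{3}{7} + \frac{2}{7} \left(-5\right)\right) = 9 - \left(\frac{3}{7} - \frac{10}{7}\right) = 9 - -1 = 9 + 1 = 10$)
$C{\left(g,N \right)} = - 5 g^{2} + 1180 N$ ($C{\left(g,N \right)} = - 5 \left(g g - 236 N\right) = - 5 \left(g^{2} - 236 N\right) = - 5 g^{2} + 1180 N$)
$- C{\left(184,h \left(-2\right) \right)} = - (- 5 \cdot 184^{2} + 1180 \cdot 10 \left(-2\right)) = - (\left(-5\right) 33856 + 1180 \left(-20\right)) = - (-169280 - 23600) = \left(-1\right) \left(-192880\right) = 192880$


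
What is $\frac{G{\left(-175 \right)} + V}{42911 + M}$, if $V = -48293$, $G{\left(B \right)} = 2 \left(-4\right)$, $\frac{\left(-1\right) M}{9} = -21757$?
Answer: $- \frac{48301}{238724} \approx -0.20233$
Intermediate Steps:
$M = 195813$ ($M = \left(-9\right) \left(-21757\right) = 195813$)
$G{\left(B \right)} = -8$
$\frac{G{\left(-175 \right)} + V}{42911 + M} = \frac{-8 - 48293}{42911 + 195813} = - \frac{48301}{238724}$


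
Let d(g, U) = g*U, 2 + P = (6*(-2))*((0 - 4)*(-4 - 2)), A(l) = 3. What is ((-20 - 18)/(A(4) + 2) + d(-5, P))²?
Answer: 52012944/25 ≈ 2.0805e+6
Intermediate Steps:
P = -290 (P = -2 + (6*(-2))*((0 - 4)*(-4 - 2)) = -2 - (-48)*(-6) = -2 - 12*24 = -2 - 288 = -290)
d(g, U) = U*g
((-20 - 18)/(A(4) + 2) + d(-5, P))² = ((-20 - 18)/(3 + 2) - 290*(-5))² = (-38/5 + 1450)² = (7212/5)² = 52012944/25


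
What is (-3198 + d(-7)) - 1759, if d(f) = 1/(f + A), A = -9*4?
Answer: -213152/43 ≈ -4957.0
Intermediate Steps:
A = -36
d(f) = 1/(-36 + f) (d(f) = 1/(f - 36) = 1/(-36 + f))
(-3198 + d(-7)) - 1759 = (-3198 + 1/(-36 - 7)) - 1759 = (-3198 + 1/(-43)) - 1759 = (-3198 - 1/43) - 1759 = -137515/43 - 1759 = -213152/43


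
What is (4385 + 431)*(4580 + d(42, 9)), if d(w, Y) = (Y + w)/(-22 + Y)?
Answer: 286499024/13 ≈ 2.2038e+7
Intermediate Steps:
d(w, Y) = (Y + w)/(-22 + Y)
(4385 + 431)*(4580 + d(42, 9)) = (4385 + 431)*(4580 + (9 + 42)/(-22 + 9)) = 4816*(4580 + 51/(-13)) = 4816*(4580 - 1/13*51) = 4816*(4580 - 51/13) = 4816*(59489/13) = 286499024/13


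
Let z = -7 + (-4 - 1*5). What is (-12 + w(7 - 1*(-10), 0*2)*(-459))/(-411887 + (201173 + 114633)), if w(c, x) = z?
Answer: -2444/32027 ≈ -0.076311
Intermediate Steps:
z = -16 (z = -7 + (-4 - 5) = -7 - 9 = -16)
w(c, x) = -16
(-12 + w(7 - 1*(-10), 0*2)*(-459))/(-411887 + (201173 + 114633)) = (-12 - 16*(-459))/(-411887 + (201173 + 114633)) = (-12 + 7344)/(-411887 + 315806) = 7332/(-96081) = 7332*(-1/96081) = -2444/32027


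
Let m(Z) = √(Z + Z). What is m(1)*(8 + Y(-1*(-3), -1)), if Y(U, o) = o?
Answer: 7*√2 ≈ 9.8995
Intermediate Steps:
m(Z) = √2*√Z (m(Z) = √(2*Z) = √2*√Z)
m(1)*(8 + Y(-1*(-3), -1)) = (√2*√1)*(8 - 1) = (√2*1)*7 = √2*7 = 7*√2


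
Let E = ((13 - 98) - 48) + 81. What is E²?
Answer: 2704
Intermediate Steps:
E = -52 (E = (-85 - 48) + 81 = -133 + 81 = -52)
E² = (-52)² = 2704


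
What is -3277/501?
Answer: -3277/501 ≈ -6.5409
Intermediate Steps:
-3277/501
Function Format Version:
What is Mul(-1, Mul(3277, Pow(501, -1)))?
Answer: Rational(-3277, 501) ≈ -6.5409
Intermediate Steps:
Mul(-1, Mul(3277, Pow(501, -1))) = Mul(-1, Mul(3277, Rational(1, 501))) = Mul(-1, Rational(3277, 501)) = Rational(-3277, 501)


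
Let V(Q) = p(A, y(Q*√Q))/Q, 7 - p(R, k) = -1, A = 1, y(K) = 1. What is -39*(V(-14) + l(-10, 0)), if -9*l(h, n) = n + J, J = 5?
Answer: 923/21 ≈ 43.952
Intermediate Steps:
l(h, n) = -5/9 - n/9 (l(h, n) = -(n + 5)/9 = -(5 + n)/9 = -5/9 - n/9)
p(R, k) = 8 (p(R, k) = 7 - 1*(-1) = 7 + 1 = 8)
V(Q) = 8/Q
-39*(V(-14) + l(-10, 0)) = -39*(8/(-14) + (-5/9 - ⅑*0)) = -39*(8*(-1/14) + (-5/9 + 0)) = -39*(-4/7 - 5/9) = -39*(-71/63) = 923/21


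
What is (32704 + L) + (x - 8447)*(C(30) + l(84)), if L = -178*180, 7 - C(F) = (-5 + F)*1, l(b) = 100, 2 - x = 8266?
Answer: -1369638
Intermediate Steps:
x = -8264 (x = 2 - 1*8266 = 2 - 8266 = -8264)
C(F) = 12 - F (C(F) = 7 - (-5 + F) = 7 + (5 - F) = 12 - F)
L = -32040
(32704 + L) + (x - 8447)*(C(30) + l(84)) = (32704 - 32040) + (-8264 - 8447)*((12 - 1*30) + 100) = 664 - 16711*((12 - 30) + 100) = 664 - 16711*(-18 + 100) = 664 - 16711*82 = 664 - 1370302 = -1369638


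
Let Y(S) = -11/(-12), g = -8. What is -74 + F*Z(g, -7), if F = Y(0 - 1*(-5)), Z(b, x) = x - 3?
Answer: -499/6 ≈ -83.167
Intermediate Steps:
Y(S) = 11/12 (Y(S) = -11*(-1/12) = 11/12)
Z(b, x) = -3 + x
F = 11/12 ≈ 0.91667
-74 + F*Z(g, -7) = -74 + 11*(-3 - 7)/12 = -74 + (11/12)*(-10) = -74 - 55/6 = -499/6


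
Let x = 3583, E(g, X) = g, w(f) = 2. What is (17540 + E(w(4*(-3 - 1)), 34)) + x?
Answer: 21125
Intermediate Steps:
(17540 + E(w(4*(-3 - 1)), 34)) + x = (17540 + 2) + 3583 = 17542 + 3583 = 21125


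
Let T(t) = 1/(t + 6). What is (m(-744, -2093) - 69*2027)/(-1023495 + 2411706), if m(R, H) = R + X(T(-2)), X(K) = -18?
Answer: -46875/462737 ≈ -0.10130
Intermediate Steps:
T(t) = 1/(6 + t)
m(R, H) = -18 + R (m(R, H) = R - 18 = -18 + R)
(m(-744, -2093) - 69*2027)/(-1023495 + 2411706) = ((-18 - 744) - 69*2027)/(-1023495 + 2411706) = (-762 - 139863)/1388211 = -140625*1/1388211 = -46875/462737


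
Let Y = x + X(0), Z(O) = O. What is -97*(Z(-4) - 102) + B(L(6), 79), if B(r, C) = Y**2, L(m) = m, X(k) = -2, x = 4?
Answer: 10286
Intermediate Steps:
Y = 2 (Y = 4 - 2 = 2)
B(r, C) = 4 (B(r, C) = 2**2 = 4)
-97*(Z(-4) - 102) + B(L(6), 79) = -97*(-4 - 102) + 4 = -97*(-106) + 4 = 10282 + 4 = 10286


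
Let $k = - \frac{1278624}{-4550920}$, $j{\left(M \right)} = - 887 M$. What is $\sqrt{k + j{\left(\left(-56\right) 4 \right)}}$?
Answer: $\frac{2 \sqrt{16074248918051005}}{568865} \approx 445.74$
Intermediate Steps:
$k = \frac{159828}{568865}$ ($k = \left(-1278624\right) \left(- \frac{1}{4550920}\right) = \frac{159828}{568865} \approx 0.28096$)
$\sqrt{k + j{\left(\left(-56\right) 4 \right)}} = \sqrt{\frac{159828}{568865} - 887 \left(\left(-56\right) 4\right)} = \sqrt{\frac{159828}{568865} - -198688} = \sqrt{\frac{159828}{568865} + 198688} = \sqrt{\frac{113026808948}{568865}} = \frac{2 \sqrt{16074248918051005}}{568865}$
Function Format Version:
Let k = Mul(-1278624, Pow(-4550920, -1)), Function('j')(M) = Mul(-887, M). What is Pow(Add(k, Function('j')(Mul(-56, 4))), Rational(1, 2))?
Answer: Mul(Rational(2, 568865), Pow(16074248918051005, Rational(1, 2))) ≈ 445.74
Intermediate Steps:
k = Rational(159828, 568865) (k = Mul(-1278624, Rational(-1, 4550920)) = Rational(159828, 568865) ≈ 0.28096)
Pow(Add(k, Function('j')(Mul(-56, 4))), Rational(1, 2)) = Pow(Add(Rational(159828, 568865), Mul(-887, Mul(-56, 4))), Rational(1, 2)) = Pow(Add(Rational(159828, 568865), Mul(-887, -224)), Rational(1, 2)) = Pow(Add(Rational(159828, 568865), 198688), Rational(1, 2)) = Pow(Rational(113026808948, 568865), Rational(1, 2)) = Mul(Rational(2, 568865), Pow(16074248918051005, Rational(1, 2)))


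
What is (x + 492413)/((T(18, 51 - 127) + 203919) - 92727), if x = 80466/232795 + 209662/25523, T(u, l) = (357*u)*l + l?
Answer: -2925785132081213/2241538120909100 ≈ -1.3053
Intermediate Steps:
T(u, l) = l + 357*l*u (T(u, l) = 357*l*u + l = l + 357*l*u)
x = 50861999008/5941626785 (x = 80466*(1/232795) + 209662*(1/25523) = 80466/232795 + 209662/25523 = 50861999008/5941626785 ≈ 8.5603)
(x + 492413)/((T(18, 51 - 127) + 203919) - 92727) = (50861999008/5941626785 + 492413)/(((51 - 127)*(1 + 357*18) + 203919) - 92727) = 2925785132081213/(5941626785*((-76*(1 + 6426) + 203919) - 92727)) = 2925785132081213/(5941626785*((-76*6427 + 203919) - 92727)) = 2925785132081213/(5941626785*((-488452 + 203919) - 92727)) = 2925785132081213/(5941626785*(-284533 - 92727)) = (2925785132081213/5941626785)/(-377260) = (2925785132081213/5941626785)*(-1/377260) = -2925785132081213/2241538120909100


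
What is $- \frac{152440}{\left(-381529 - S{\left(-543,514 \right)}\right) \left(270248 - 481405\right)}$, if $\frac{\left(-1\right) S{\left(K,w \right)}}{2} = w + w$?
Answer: $- \frac{152440}{80128380261} \approx -1.9024 \cdot 10^{-6}$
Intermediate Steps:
$S{\left(K,w \right)} = - 4 w$ ($S{\left(K,w \right)} = - 2 \left(w + w\right) = - 2 \cdot 2 w = - 4 w$)
$- \frac{152440}{\left(-381529 - S{\left(-543,514 \right)}\right) \left(270248 - 481405\right)} = - \frac{152440}{\left(-381529 - \left(-4\right) 514\right) \left(270248 - 481405\right)} = - \frac{152440}{\left(-381529 - -2056\right) \left(-211157\right)} = - \frac{152440}{\left(-381529 + 2056\right) \left(-211157\right)} = - \frac{152440}{\left(-379473\right) \left(-211157\right)} = - \frac{152440}{80128380261}$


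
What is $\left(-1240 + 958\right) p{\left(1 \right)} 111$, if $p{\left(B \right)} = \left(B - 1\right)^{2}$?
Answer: $0$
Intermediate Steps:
$p{\left(B \right)} = \left(-1 + B\right)^{2}$
$\left(-1240 + 958\right) p{\left(1 \right)} 111 = \left(-1240 + 958\right) \left(-1 + 1\right)^{2} \cdot 111 = - 282 \cdot 0^{2} \cdot 111 = - 282 \cdot 0 \cdot 111 = \left(-282\right) 0 = 0$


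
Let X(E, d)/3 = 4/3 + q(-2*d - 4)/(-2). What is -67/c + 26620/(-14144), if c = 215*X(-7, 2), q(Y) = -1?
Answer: -16212899/8362640 ≈ -1.9387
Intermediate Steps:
X(E, d) = 11/2 (X(E, d) = 3*(4/3 - 1/(-2)) = 3*(4*(⅓) - 1*(-½)) = 3*(4/3 + ½) = 3*(11/6) = 11/2)
c = 2365/2 (c = 215*(11/2) = 2365/2 ≈ 1182.5)
-67/c + 26620/(-14144) = -67/2365/2 + 26620/(-14144) = -67*2/2365 + 26620*(-1/14144) = -134/2365 - 6655/3536 = -16212899/8362640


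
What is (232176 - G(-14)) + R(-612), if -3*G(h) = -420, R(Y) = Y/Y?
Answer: 232037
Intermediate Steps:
R(Y) = 1
G(h) = 140 (G(h) = -⅓*(-420) = 140)
(232176 - G(-14)) + R(-612) = (232176 - 1*140) + 1 = (232176 - 140) + 1 = 232036 + 1 = 232037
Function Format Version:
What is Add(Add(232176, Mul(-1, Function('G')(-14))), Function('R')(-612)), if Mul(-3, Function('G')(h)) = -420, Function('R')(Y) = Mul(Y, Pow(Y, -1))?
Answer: 232037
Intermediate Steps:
Function('R')(Y) = 1
Function('G')(h) = 140 (Function('G')(h) = Mul(Rational(-1, 3), -420) = 140)
Add(Add(232176, Mul(-1, Function('G')(-14))), Function('R')(-612)) = Add(Add(232176, Mul(-1, 140)), 1) = Add(Add(232176, -140), 1) = Add(232036, 1) = 232037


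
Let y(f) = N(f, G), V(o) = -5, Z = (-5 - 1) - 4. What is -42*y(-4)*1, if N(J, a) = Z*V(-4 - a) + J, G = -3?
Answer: -1932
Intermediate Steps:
Z = -10 (Z = -6 - 4 = -10)
N(J, a) = 50 + J (N(J, a) = -10*(-5) + J = 50 + J)
y(f) = 50 + f
-42*y(-4)*1 = -42*(50 - 4)*1 = -42*46*1 = -1932*1 = -1932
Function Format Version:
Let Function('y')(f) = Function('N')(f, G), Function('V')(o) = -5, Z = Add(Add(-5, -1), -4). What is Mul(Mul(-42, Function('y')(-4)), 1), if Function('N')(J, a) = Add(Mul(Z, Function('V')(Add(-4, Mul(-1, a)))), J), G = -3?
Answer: -1932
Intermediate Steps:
Z = -10 (Z = Add(-6, -4) = -10)
Function('N')(J, a) = Add(50, J) (Function('N')(J, a) = Add(Mul(-10, -5), J) = Add(50, J))
Function('y')(f) = Add(50, f)
Mul(Mul(-42, Function('y')(-4)), 1) = Mul(Mul(-42, Add(50, -4)), 1) = Mul(Mul(-42, 46), 1) = Mul(-1932, 1) = -1932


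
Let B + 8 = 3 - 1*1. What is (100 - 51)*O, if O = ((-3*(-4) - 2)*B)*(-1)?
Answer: 2940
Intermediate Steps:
B = -6 (B = -8 + (3 - 1*1) = -8 + (3 - 1) = -8 + 2 = -6)
O = 60 (O = ((-3*(-4) - 2)*(-6))*(-1) = ((12 - 2)*(-6))*(-1) = (10*(-6))*(-1) = -60*(-1) = 60)
(100 - 51)*O = (100 - 51)*60 = 49*60 = 2940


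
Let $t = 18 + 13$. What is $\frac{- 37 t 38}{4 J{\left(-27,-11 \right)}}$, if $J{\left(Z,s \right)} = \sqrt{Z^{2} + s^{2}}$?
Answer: $- \frac{21793 \sqrt{34}}{340} \approx -373.75$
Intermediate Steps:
$t = 31$
$\frac{- 37 t 38}{4 J{\left(-27,-11 \right)}} = \frac{\left(-37\right) 31 \cdot 38}{4 \sqrt{\left(-27\right)^{2} + \left(-11\right)^{2}}} = \frac{\left(-1147\right) 38}{4 \sqrt{729 + 121}} = - \frac{43586}{4 \sqrt{850}} = - \frac{43586}{4 \cdot 5 \sqrt{34}} = - \frac{43586}{20 \sqrt{34}} = - 43586 \frac{\sqrt{34}}{680} = - \frac{21793 \sqrt{34}}{340}$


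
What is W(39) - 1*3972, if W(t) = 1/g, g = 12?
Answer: -47663/12 ≈ -3971.9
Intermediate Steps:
W(t) = 1/12
W(39) - 1*3972 = 1/12 - 1*3972 = 1/12 - 3972 = -47663/12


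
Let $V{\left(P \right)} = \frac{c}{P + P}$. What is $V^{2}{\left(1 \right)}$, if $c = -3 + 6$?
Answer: $\frac{9}{4} \approx 2.25$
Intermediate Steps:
$c = 3$
$V{\left(P \right)} = \frac{3}{2 P}$ ($V{\left(P \right)} = \frac{3}{P + P} = \frac{3}{2 P}$)
$V^{2}{\left(1 \right)} = \left(\frac{3}{2 \cdot 1}\right)^{2} = \left(\frac{3}{2} \cdot 1\right)^{2} = \left(\frac{3}{2}\right)^{2} = \frac{9}{4}$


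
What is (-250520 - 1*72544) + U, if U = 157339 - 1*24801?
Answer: -190526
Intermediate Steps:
U = 132538 (U = 157339 - 24801 = 132538)
(-250520 - 1*72544) + U = (-250520 - 1*72544) + 132538 = (-250520 - 72544) + 132538 = -323064 + 132538 = -190526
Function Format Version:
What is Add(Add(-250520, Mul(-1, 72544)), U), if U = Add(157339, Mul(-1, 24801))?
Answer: -190526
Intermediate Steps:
U = 132538 (U = Add(157339, -24801) = 132538)
Add(Add(-250520, Mul(-1, 72544)), U) = Add(Add(-250520, Mul(-1, 72544)), 132538) = Add(Add(-250520, -72544), 132538) = Add(-323064, 132538) = -190526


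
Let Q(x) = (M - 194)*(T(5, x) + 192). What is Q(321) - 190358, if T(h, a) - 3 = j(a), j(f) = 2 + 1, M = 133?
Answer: -202436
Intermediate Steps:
j(f) = 3
T(h, a) = 6 (T(h, a) = 3 + 3 = 6)
Q(x) = -12078 (Q(x) = (133 - 194)*(6 + 192) = -61*198 = -12078)
Q(321) - 190358 = -12078 - 190358 = -202436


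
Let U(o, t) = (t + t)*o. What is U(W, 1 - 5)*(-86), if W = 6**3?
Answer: 148608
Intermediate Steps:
W = 216
U(o, t) = 2*o*t (U(o, t) = (2*t)*o = 2*o*t)
U(W, 1 - 5)*(-86) = (2*216*(1 - 5))*(-86) = (2*216*(-4))*(-86) = -1728*(-86) = 148608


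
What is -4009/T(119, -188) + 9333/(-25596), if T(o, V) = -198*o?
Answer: -241337/1240932 ≈ -0.19448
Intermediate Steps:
-4009/T(119, -188) + 9333/(-25596) = -4009/((-198*119)) + 9333/(-25596) = -4009/(-23562) + 9333*(-1/25596) = -4009*(-1/23562) - 1037/2844 = 4009/23562 - 1037/2844 = -241337/1240932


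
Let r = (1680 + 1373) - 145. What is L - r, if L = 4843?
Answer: 1935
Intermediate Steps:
r = 2908 (r = 3053 - 145 = 2908)
L - r = 4843 - 1*2908 = 4843 - 2908 = 1935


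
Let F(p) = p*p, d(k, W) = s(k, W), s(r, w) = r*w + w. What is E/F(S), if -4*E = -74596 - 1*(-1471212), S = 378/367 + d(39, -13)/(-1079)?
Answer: -161985201098617/1060485458 ≈ -1.5275e+5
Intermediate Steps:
s(r, w) = w + r*w
d(k, W) = W*(1 + k)
S = 46054/30461 (S = 378/367 - 13*(1 + 39)/(-1079) = 378*(1/367) - 13*40*(-1/1079) = 378/367 - 520*(-1/1079) = 378/367 + 40/83 = 46054/30461 ≈ 1.5119)
F(p) = p²
E = -349154 (E = -(-74596 - 1*(-1471212))/4 = -(-74596 + 1471212)/4 = -¼*1396616 = -349154)
E/F(S) = -349154/((46054/30461)²) = -349154/2120970916/927872521 = -349154*927872521/2120970916 = -161985201098617/1060485458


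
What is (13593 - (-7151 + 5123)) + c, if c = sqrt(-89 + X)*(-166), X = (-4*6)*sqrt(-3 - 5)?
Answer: 15621 - 166*sqrt(-89 - 48*I*sqrt(2)) ≈ 15059.0 + 1663.9*I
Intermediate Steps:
X = -48*I*sqrt(2) ≈ -67.882*I
c = -166*sqrt(-89 - 48*I*sqrt(2)) (c = sqrt(-89 - 48*I*sqrt(2))*(-166) = -166*sqrt(-89 - 48*I*sqrt(2)) ≈ -562.11 + 1663.9*I)
(13593 - (-7151 + 5123)) + c = (13593 - (-7151 + 5123)) - 166*sqrt(-89 - 48*I*sqrt(2)) = (13593 - 1*(-2028)) - 166*sqrt(-89 - 48*I*sqrt(2)) = (13593 + 2028) - 166*sqrt(-89 - 48*I*sqrt(2)) = 15621 - 166*sqrt(-89 - 48*I*sqrt(2))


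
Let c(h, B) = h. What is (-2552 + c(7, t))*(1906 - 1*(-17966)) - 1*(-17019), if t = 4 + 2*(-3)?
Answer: -50557221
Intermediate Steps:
t = -2 (t = 4 - 6 = -2)
(-2552 + c(7, t))*(1906 - 1*(-17966)) - 1*(-17019) = (-2552 + 7)*(1906 - 1*(-17966)) - 1*(-17019) = -2545*(1906 + 17966) + 17019 = -2545*19872 + 17019 = -50574240 + 17019 = -50557221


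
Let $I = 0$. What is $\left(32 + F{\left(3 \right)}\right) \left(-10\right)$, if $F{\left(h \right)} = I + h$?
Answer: $-350$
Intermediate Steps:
$F{\left(h \right)} = h$ ($F{\left(h \right)} = 0 + h = h$)
$\left(32 + F{\left(3 \right)}\right) \left(-10\right) = \left(32 + 3\right) \left(-10\right) = 35 \left(-10\right) = -350$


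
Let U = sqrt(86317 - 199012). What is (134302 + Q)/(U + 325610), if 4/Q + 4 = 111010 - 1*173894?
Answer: 68752422656123/166687764494699 - 2111496043*I*sqrt(112695)/1666877644946990 ≈ 0.41246 - 0.00042524*I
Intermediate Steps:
Q = -1/15722 (Q = 4/(-4 + (111010 - 1*173894)) = 4/(-4 + (111010 - 173894)) = 4/(-4 - 62884) = 4/(-62888) = 4*(-1/62888) = -1/15722 ≈ -6.3605e-5)
U = I*sqrt(112695) (U = sqrt(-112695) = I*sqrt(112695) ≈ 335.7*I)
(134302 + Q)/(U + 325610) = (134302 - 1/15722)/(I*sqrt(112695) + 325610) = 2111496043/(15722*(325610 + I*sqrt(112695)))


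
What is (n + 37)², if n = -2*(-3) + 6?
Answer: 2401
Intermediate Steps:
n = 12 (n = 6 + 6 = 12)
(n + 37)² = (12 + 37)² = 49² = 2401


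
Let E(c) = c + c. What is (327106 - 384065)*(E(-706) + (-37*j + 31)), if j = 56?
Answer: 196679427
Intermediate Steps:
E(c) = 2*c
(327106 - 384065)*(E(-706) + (-37*j + 31)) = (327106 - 384065)*(2*(-706) + (-37*56 + 31)) = -56959*(-1412 + (-2072 + 31)) = -56959*(-1412 - 2041) = -56959*(-3453) = 196679427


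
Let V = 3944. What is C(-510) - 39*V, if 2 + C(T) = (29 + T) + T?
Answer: -154809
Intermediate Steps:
C(T) = 27 + 2*T (C(T) = -2 + ((29 + T) + T) = -2 + (29 + 2*T) = 27 + 2*T)
C(-510) - 39*V = (27 + 2*(-510)) - 39*3944 = (27 - 1020) - 153816 = -993 - 153816 = -154809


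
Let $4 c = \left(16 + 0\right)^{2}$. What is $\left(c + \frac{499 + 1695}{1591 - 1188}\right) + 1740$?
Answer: $\frac{729206}{403} \approx 1809.4$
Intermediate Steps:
$c = 64$ ($c = \frac{\left(16 + 0\right)^{2}}{4} = \frac{16^{2}}{4} = \frac{1}{4} \cdot 256 = 64$)
$\left(c + \frac{499 + 1695}{1591 - 1188}\right) + 1740 = \left(64 + \frac{499 + 1695}{1591 - 1188}\right) + 1740 = \left(64 + \frac{2194}{403}\right) + 1740 = \frac{27986}{403} + 1740 = \frac{729206}{403}$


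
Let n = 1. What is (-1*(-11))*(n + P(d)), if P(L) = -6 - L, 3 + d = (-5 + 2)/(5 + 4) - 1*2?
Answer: 11/3 ≈ 3.6667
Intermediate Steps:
d = -16/3 (d = -3 + ((-5 + 2)/(5 + 4) - 1*2) = -3 + (-3/9 - 2) = -3 + (-3*1/9 - 2) = -3 + (-1/3 - 2) = -3 - 7/3 = -16/3 ≈ -5.3333)
(-1*(-11))*(n + P(d)) = (-1*(-11))*(1 + (-6 - 1*(-16/3))) = 11*(1 + (-6 + 16/3)) = 11*(1 - 2/3) = 11*(1/3) = 11/3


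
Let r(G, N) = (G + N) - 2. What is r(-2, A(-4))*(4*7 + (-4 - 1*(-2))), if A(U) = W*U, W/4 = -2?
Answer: 728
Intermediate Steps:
W = -8 (W = 4*(-2) = -8)
A(U) = -8*U
r(G, N) = -2 + G + N
r(-2, A(-4))*(4*7 + (-4 - 1*(-2))) = (-2 - 2 - 8*(-4))*(4*7 + (-4 - 1*(-2))) = (-2 - 2 + 32)*(28 + (-4 + 2)) = 28*(28 - 2) = 28*26 = 728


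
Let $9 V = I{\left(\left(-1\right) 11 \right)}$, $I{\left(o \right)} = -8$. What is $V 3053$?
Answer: $- \frac{24424}{9} \approx -2713.8$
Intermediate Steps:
$V = - \frac{8}{9}$ ($V = \frac{1}{9} \left(-8\right) = - \frac{8}{9} \approx -0.88889$)
$V 3053 = \left(- \frac{8}{9}\right) 3053 = - \frac{24424}{9}$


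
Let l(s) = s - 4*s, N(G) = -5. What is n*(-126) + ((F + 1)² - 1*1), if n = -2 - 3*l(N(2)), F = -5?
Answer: 5937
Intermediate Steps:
l(s) = -3*s
n = -47 (n = -2 - (-9)*(-5) = -2 - 3*15 = -2 - 45 = -47)
n*(-126) + ((F + 1)² - 1*1) = -47*(-126) + ((-5 + 1)² - 1*1) = 5922 + ((-4)² - 1) = 5922 + (16 - 1) = 5922 + 15 = 5937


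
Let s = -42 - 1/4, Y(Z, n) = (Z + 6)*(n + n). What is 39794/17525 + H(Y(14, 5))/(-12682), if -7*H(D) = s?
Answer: 14127728499/6223057400 ≈ 2.2702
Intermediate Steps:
Y(Z, n) = 2*n*(6 + Z) (Y(Z, n) = (6 + Z)*(2*n) = 2*n*(6 + Z))
s = -169/4 (s = -42 - 1*1/4 = -42 - 1/4 = -169/4 ≈ -42.250)
H(D) = 169/28 (H(D) = -1/7*(-169/4) = 169/28)
39794/17525 + H(Y(14, 5))/(-12682) = 39794/17525 + (169/28)/(-12682) = 39794*(1/17525) + (169/28)*(-1/12682) = 39794/17525 - 169/355096 = 14127728499/6223057400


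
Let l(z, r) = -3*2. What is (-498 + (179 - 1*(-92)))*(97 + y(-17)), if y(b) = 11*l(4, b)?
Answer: -7037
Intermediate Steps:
l(z, r) = -6
y(b) = -66 (y(b) = 11*(-6) = -66)
(-498 + (179 - 1*(-92)))*(97 + y(-17)) = (-498 + (179 - 1*(-92)))*(97 - 66) = (-498 + (179 + 92))*31 = (-498 + 271)*31 = -227*31 = -7037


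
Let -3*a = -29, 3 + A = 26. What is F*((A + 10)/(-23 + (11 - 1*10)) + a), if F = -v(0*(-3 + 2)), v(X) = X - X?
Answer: 0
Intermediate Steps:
A = 23 (A = -3 + 26 = 23)
a = 29/3 (a = -⅓*(-29) = 29/3 ≈ 9.6667)
v(X) = 0
F = 0 (F = -1*0 = 0)
F*((A + 10)/(-23 + (11 - 1*10)) + a) = 0*((23 + 10)/(-23 + (11 - 1*10)) + 29/3) = 0*(33/(-23 + (11 - 10)) + 29/3) = 0*(33/(-23 + 1) + 29/3) = 0*(33/(-22) + 29/3) = 0*(33*(-1/22) + 29/3) = 0*(-3/2 + 29/3) = 0*(49/6) = 0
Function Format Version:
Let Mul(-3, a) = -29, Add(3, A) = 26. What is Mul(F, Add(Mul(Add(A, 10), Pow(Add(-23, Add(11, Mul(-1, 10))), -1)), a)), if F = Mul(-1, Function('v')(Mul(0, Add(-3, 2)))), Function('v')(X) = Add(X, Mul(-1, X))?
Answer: 0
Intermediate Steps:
A = 23 (A = Add(-3, 26) = 23)
a = Rational(29, 3) (a = Mul(Rational(-1, 3), -29) = Rational(29, 3) ≈ 9.6667)
Function('v')(X) = 0
F = 0 (F = Mul(-1, 0) = 0)
Mul(F, Add(Mul(Add(A, 10), Pow(Add(-23, Add(11, Mul(-1, 10))), -1)), a)) = Mul(0, Add(Mul(Add(23, 10), Pow(Add(-23, Add(11, Mul(-1, 10))), -1)), Rational(29, 3))) = Mul(0, Add(Mul(33, Pow(Add(-23, Add(11, -10)), -1)), Rational(29, 3))) = Mul(0, Add(Mul(33, Pow(Add(-23, 1), -1)), Rational(29, 3))) = Mul(0, Add(Mul(33, Pow(-22, -1)), Rational(29, 3))) = Mul(0, Add(Mul(33, Rational(-1, 22)), Rational(29, 3))) = Mul(0, Add(Rational(-3, 2), Rational(29, 3))) = Mul(0, Rational(49, 6)) = 0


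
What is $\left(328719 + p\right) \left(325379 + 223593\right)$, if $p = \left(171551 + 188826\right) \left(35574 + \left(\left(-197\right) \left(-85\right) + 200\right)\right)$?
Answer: $10390375686603304$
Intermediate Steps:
$p = 18926639663$ ($p = 360377 \left(35574 + \left(16745 + 200\right)\right) = 360377 \left(35574 + 16945\right) = 360377 \cdot 52519 = 18926639663$)
$\left(328719 + p\right) \left(325379 + 223593\right) = \left(328719 + 18926639663\right) \left(325379 + 223593\right) = 18926968382 \cdot 548972 = 10390375686603304$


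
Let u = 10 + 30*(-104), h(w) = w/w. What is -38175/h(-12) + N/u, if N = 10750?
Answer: -11873500/311 ≈ -38178.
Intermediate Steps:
h(w) = 1
u = -3110 (u = 10 - 3120 = -3110)
-38175/h(-12) + N/u = -38175/1 + 10750/(-3110) = -38175*1 + 10750*(-1/3110) = -38175 - 1075/311 = -11873500/311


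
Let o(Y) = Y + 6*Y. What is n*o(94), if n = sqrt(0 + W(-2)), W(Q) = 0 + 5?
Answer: 658*sqrt(5) ≈ 1471.3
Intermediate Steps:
W(Q) = 5
o(Y) = 7*Y
n = sqrt(5) (n = sqrt(0 + 5) = sqrt(5) ≈ 2.2361)
n*o(94) = sqrt(5)*(7*94) = sqrt(5)*658 = 658*sqrt(5)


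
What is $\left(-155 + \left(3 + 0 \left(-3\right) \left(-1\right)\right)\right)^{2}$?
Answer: $23104$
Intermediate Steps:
$\left(-155 + \left(3 + 0 \left(-3\right) \left(-1\right)\right)\right)^{2} = \left(-155 + \left(3 + 0 \left(-1\right)\right)\right)^{2} = \left(-155 + \left(3 + 0\right)\right)^{2} = \left(-155 + 3\right)^{2} = \left(-152\right)^{2} = 23104$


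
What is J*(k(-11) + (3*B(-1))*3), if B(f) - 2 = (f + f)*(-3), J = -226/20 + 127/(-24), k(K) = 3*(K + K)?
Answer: -1991/20 ≈ -99.550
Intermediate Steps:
k(K) = 6*K (k(K) = 3*(2*K) = 6*K)
J = -1991/120 (J = -226*1/20 + 127*(-1/24) = -113/10 - 127/24 = -1991/120 ≈ -16.592)
B(f) = 2 - 6*f (B(f) = 2 + (f + f)*(-3) = 2 + (2*f)*(-3) = 2 - 6*f)
J*(k(-11) + (3*B(-1))*3) = -1991*(6*(-11) + (3*(2 - 6*(-1)))*3)/120 = -1991*(-66 + (3*(2 + 6))*3)/120 = -1991*(-66 + (3*8)*3)/120 = -1991*(-66 + 24*3)/120 = -1991*(-66 + 72)/120 = -1991/120*6 = -1991/20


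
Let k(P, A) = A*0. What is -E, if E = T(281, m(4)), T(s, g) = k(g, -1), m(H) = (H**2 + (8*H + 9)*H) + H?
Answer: 0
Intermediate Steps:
k(P, A) = 0
m(H) = H + H**2 + H*(9 + 8*H) (m(H) = (H**2 + (9 + 8*H)*H) + H = (H**2 + H*(9 + 8*H)) + H = H + H**2 + H*(9 + 8*H))
T(s, g) = 0
E = 0
-E = -1*0 = 0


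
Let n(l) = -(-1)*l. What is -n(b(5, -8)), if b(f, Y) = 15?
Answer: -15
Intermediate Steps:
n(l) = l
-n(b(5, -8)) = -1*15 = -15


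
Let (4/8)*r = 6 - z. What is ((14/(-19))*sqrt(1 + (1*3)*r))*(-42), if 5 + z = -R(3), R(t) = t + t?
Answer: 588*sqrt(103)/19 ≈ 314.08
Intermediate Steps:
R(t) = 2*t
z = -11 (z = -5 - 2*3 = -5 - 1*6 = -5 - 6 = -11)
r = 34 (r = 2*(6 - 1*(-11)) = 2*(6 + 11) = 2*17 = 34)
((14/(-19))*sqrt(1 + (1*3)*r))*(-42) = ((14/(-19))*sqrt(1 + (1*3)*34))*(-42) = ((14*(-1/19))*sqrt(1 + 3*34))*(-42) = -14*sqrt(1 + 102)/19*(-42) = -14*sqrt(103)/19*(-42) = 588*sqrt(103)/19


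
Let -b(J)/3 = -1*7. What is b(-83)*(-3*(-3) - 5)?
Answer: 84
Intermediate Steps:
b(J) = 21 (b(J) = -(-3)*7 = -3*(-7) = 21)
b(-83)*(-3*(-3) - 5) = 21*(-3*(-3) - 5) = 21*(9 - 5) = 21*4 = 84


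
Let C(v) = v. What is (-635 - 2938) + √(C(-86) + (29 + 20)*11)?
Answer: -3573 + √453 ≈ -3551.7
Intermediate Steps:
(-635 - 2938) + √(C(-86) + (29 + 20)*11) = (-635 - 2938) + √(-86 + (29 + 20)*11) = -3573 + √(-86 + 49*11) = -3573 + √(-86 + 539) = -3573 + √453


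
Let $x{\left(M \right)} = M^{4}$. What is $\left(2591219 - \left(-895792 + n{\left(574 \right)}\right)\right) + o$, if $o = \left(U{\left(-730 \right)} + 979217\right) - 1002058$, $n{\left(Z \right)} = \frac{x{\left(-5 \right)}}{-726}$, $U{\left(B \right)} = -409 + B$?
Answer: $\frac{2514161131}{726} \approx 3.463 \cdot 10^{6}$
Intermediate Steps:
$n{\left(Z \right)} = - \frac{625}{726}$ ($n{\left(Z \right)} = \frac{\left(-5\right)^{4}}{-726} = 625 \left(- \frac{1}{726}\right) = - \frac{625}{726}$)
$o = -23980$ ($o = \left(\left(-409 - 730\right) + 979217\right) - 1002058 = \left(-1139 + 979217\right) - 1002058 = 978078 - 1002058 = -23980$)
$\left(2591219 - \left(-895792 + n{\left(574 \right)}\right)\right) + o = \left(2591219 + \left(\left(335213 + 560579\right) - - \frac{625}{726}\right)\right) - 23980 = \left(2591219 + \left(895792 + \frac{625}{726}\right)\right) - 23980 = \left(2591219 + \frac{650345617}{726}\right) - 23980 = \frac{2531570611}{726} - 23980 = \frac{2514161131}{726}$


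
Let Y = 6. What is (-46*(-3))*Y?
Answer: 828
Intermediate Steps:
(-46*(-3))*Y = -46*(-3)*6 = 138*6 = 828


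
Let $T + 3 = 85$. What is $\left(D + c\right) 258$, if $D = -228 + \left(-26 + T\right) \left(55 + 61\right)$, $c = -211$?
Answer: $1562706$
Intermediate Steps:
$T = 82$ ($T = -3 + 85 = 82$)
$D = 6268$ ($D = -228 + \left(-26 + 82\right) \left(55 + 61\right) = -228 + 56 \cdot 116 = -228 + 6496 = 6268$)
$\left(D + c\right) 258 = \left(6268 - 211\right) 258 = 6057 \cdot 258 = 1562706$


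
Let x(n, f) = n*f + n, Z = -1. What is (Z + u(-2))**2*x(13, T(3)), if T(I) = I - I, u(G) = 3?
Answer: 52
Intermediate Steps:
T(I) = 0
x(n, f) = n + f*n (x(n, f) = f*n + n = n + f*n)
(Z + u(-2))**2*x(13, T(3)) = (-1 + 3)**2*(13*(1 + 0)) = 2**2*(13*1) = 4*13 = 52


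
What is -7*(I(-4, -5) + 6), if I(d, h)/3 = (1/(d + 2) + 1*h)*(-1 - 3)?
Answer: -504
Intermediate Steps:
I(d, h) = -12*h - 12/(2 + d) (I(d, h) = 3*((1/(d + 2) + 1*h)*(-1 - 3)) = 3*((1/(2 + d) + h)*(-4)) = 3*((h + 1/(2 + d))*(-4)) = 3*(-4*h - 4/(2 + d)) = -12*h - 12/(2 + d))
-7*(I(-4, -5) + 6) = -7*(12*(-1 - 2*(-5) - 1*(-4)*(-5))/(2 - 4) + 6) = -7*(12*(-1 + 10 - 20)/(-2) + 6) = -7*(12*(-½)*(-11) + 6) = -7*(66 + 6) = -7*72 = -504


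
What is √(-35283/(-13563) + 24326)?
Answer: √497263013247/4521 ≈ 155.98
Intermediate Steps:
√(-35283/(-13563) + 24326) = √(-35283*(-1/13563) + 24326) = √(11761/4521 + 24326) = √(109989607/4521) = √497263013247/4521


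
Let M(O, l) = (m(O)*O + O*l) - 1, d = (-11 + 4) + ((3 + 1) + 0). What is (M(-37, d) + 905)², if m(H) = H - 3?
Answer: 6225025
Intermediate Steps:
m(H) = -3 + H
d = -3 (d = -7 + (4 + 0) = -7 + 4 = -3)
M(O, l) = -1 + O*l + O*(-3 + O) (M(O, l) = ((-3 + O)*O + O*l) - 1 = (O*(-3 + O) + O*l) - 1 = (O*l + O*(-3 + O)) - 1 = -1 + O*l + O*(-3 + O))
(M(-37, d) + 905)² = ((-1 - 37*(-3) - 37*(-3 - 37)) + 905)² = ((-1 + 111 - 37*(-40)) + 905)² = ((-1 + 111 + 1480) + 905)² = (1590 + 905)² = 2495² = 6225025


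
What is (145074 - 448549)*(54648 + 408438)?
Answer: -140535023850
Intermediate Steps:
(145074 - 448549)*(54648 + 408438) = -303475*463086 = -140535023850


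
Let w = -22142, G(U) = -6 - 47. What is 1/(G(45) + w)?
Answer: -1/22195 ≈ -4.5055e-5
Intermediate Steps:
G(U) = -53
1/(G(45) + w) = 1/(-53 - 22142) = 1/(-22195) = -1/22195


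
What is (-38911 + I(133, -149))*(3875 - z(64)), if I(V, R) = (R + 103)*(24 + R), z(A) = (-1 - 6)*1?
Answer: -128731002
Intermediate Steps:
z(A) = -7 (z(A) = -7*1 = -7)
I(V, R) = (24 + R)*(103 + R) (I(V, R) = (103 + R)*(24 + R) = (24 + R)*(103 + R))
(-38911 + I(133, -149))*(3875 - z(64)) = (-38911 + (2472 + (-149)² + 127*(-149)))*(3875 - 1*(-7)) = (-38911 + (2472 + 22201 - 18923))*(3875 + 7) = (-38911 + 5750)*3882 = -33161*3882 = -128731002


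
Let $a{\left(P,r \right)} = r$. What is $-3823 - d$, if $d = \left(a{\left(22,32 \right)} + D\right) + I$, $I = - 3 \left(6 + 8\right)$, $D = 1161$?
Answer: $-4974$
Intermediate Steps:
$I = -42$ ($I = \left(-3\right) 14 = -42$)
$d = 1151$ ($d = \left(32 + 1161\right) - 42 = 1193 - 42 = 1151$)
$-3823 - d = -3823 - 1151 = -4974$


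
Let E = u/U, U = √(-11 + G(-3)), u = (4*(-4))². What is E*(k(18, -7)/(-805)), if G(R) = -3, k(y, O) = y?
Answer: 2304*I*√14/5635 ≈ 1.5299*I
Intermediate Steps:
u = 256 (u = (-16)² = 256)
U = I*√14 (U = √(-11 - 3) = √(-14) = I*√14 ≈ 3.7417*I)
E = -128*I*√14/7 (E = 256/((I*√14)) = 256*(-I*√14/14) = -128*I*√14/7 ≈ -68.419*I)
E*(k(18, -7)/(-805)) = (-128*I*√14/7)*(18/(-805)) = (-128*I*√14/7)*(18*(-1/805)) = -128*I*√14/7*(-18/805) = 2304*I*√14/5635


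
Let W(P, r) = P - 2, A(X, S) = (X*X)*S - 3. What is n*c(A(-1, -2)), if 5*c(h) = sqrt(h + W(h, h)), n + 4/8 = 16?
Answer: 31*I*sqrt(3)/5 ≈ 10.739*I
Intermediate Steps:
A(X, S) = -3 + S*X**2 (A(X, S) = X**2*S - 3 = S*X**2 - 3 = -3 + S*X**2)
n = 31/2 (n = -1/2 + 16 = 31/2 ≈ 15.500)
W(P, r) = -2 + P
c(h) = sqrt(-2 + 2*h)/5 (c(h) = sqrt(h + (-2 + h))/5 = sqrt(-2 + 2*h)/5)
n*c(A(-1, -2)) = 31*(sqrt(-2 + 2*(-3 - 2*(-1)**2))/5)/2 = 31*(sqrt(-2 + 2*(-3 - 2*1))/5)/2 = 31*(sqrt(-2 + 2*(-3 - 2))/5)/2 = 31*(sqrt(-2 + 2*(-5))/5)/2 = 31*(sqrt(-2 - 10)/5)/2 = 31*(sqrt(-12)/5)/2 = 31*((2*I*sqrt(3))/5)/2 = 31*(2*I*sqrt(3)/5)/2 = 31*I*sqrt(3)/5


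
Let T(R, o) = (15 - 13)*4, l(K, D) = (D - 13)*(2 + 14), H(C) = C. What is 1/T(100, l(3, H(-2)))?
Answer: ⅛ ≈ 0.12500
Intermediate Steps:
l(K, D) = -208 + 16*D (l(K, D) = (-13 + D)*16 = -208 + 16*D)
T(R, o) = 8 (T(R, o) = 2*4 = 8)
1/T(100, l(3, H(-2))) = 1/8 = ⅛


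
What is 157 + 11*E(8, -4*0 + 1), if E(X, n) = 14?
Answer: 311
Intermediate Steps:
157 + 11*E(8, -4*0 + 1) = 157 + 11*14 = 157 + 154 = 311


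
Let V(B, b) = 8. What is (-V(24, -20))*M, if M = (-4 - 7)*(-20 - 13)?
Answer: -2904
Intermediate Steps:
M = 363 (M = -11*(-33) = 363)
(-V(24, -20))*M = -1*8*363 = -8*363 = -2904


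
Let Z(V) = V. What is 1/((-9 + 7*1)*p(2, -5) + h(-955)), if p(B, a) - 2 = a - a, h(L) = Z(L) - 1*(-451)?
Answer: -1/508 ≈ -0.0019685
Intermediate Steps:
h(L) = 451 + L (h(L) = L - 1*(-451) = L + 451 = 451 + L)
p(B, a) = 2 (p(B, a) = 2 + (a - a) = 2 + 0 = 2)
1/((-9 + 7*1)*p(2, -5) + h(-955)) = 1/((-9 + 7*1)*2 + (451 - 955)) = 1/((-9 + 7)*2 - 504) = 1/(-2*2 - 504) = 1/(-4 - 504) = 1/(-508) = -1/508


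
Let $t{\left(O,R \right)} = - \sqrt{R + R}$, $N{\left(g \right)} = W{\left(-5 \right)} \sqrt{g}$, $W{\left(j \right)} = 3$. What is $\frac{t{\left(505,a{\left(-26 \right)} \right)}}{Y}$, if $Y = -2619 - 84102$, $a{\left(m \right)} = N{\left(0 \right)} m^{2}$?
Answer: $0$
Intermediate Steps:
$N{\left(g \right)} = 3 \sqrt{g}$
$a{\left(m \right)} = 0$ ($a{\left(m \right)} = 3 \sqrt{0} m^{2} = 3 \cdot 0 m^{2} = 0 m^{2} = 0$)
$t{\left(O,R \right)} = - \sqrt{2} \sqrt{R}$ ($t{\left(O,R \right)} = - \sqrt{2 R} = - \sqrt{2} \sqrt{R}$)
$Y = -86721$ ($Y = -2619 - 84102 = -86721$)
$\frac{t{\left(505,a{\left(-26 \right)} \right)}}{Y} = \frac{\left(-1\right) \sqrt{2} \sqrt{0}}{-86721} = \left(-1\right) \sqrt{2} \cdot 0 \left(- \frac{1}{86721}\right) = 0 \left(- \frac{1}{86721}\right) = 0$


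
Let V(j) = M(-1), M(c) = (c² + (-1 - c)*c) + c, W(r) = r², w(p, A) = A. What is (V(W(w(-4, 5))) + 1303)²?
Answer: 1697809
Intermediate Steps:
M(c) = c + c² + c*(-1 - c) (M(c) = (c² + c*(-1 - c)) + c = c + c² + c*(-1 - c))
V(j) = 0
(V(W(w(-4, 5))) + 1303)² = (0 + 1303)² = 1303² = 1697809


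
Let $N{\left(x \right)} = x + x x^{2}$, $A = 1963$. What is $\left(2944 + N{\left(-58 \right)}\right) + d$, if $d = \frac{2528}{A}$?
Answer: $- \frac{377337110}{1963} \approx -1.9222 \cdot 10^{5}$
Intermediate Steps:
$d = \frac{2528}{1963} \approx 1.2878$
$N{\left(x \right)} = x + x^{3}$
$\left(2944 + N{\left(-58 \right)}\right) + d = \left(2944 + \left(-58 + \left(-58\right)^{3}\right)\right) + \frac{2528}{1963} = \left(2944 - 195170\right) + \frac{2528}{1963} = -192226 + \frac{2528}{1963} = - \frac{377337110}{1963}$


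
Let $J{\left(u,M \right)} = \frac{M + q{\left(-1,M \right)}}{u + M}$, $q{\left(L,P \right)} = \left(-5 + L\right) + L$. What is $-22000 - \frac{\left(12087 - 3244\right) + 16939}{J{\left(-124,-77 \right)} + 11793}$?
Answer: $- \frac{17385225394}{790159} \approx -22002.0$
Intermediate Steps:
$q{\left(L,P \right)} = -5 + 2 L$
$J{\left(u,M \right)} = \frac{-7 + M}{M + u}$ ($J{\left(u,M \right)} = \frac{M + \left(-5 + 2 \left(-1\right)\right)}{u + M} = \frac{M - 7}{M + u} = \frac{-7 + M}{M + u}$)
$-22000 - \frac{\left(12087 - 3244\right) + 16939}{J{\left(-124,-77 \right)} + 11793} = -22000 - \frac{\left(12087 - 3244\right) + 16939}{\frac{-7 - 77}{-77 - 124} + 11793} = -22000 - \frac{8843 + 16939}{\frac{1}{-201} \left(-84\right) + 11793} = -22000 - \frac{25782}{\left(- \frac{1}{201}\right) \left(-84\right) + 11793} = -22000 - \frac{25782}{\frac{28}{67} + 11793} = -22000 - \frac{25782}{\frac{790159}{67}} = -22000 - 25782 \cdot \frac{67}{790159} = -22000 - \frac{1727394}{790159} = - \frac{17385225394}{790159}$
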